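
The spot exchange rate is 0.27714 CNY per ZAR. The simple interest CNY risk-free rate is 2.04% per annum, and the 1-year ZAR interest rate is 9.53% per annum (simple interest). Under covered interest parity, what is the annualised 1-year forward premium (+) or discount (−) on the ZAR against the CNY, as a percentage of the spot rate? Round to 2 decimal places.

T = 1 year.
F = S · g_CNY/g_ZAR = 0.27714 × 1.020400/1.095300 = 0.25818831.
Annualised premium = (F − S)/S × (1/T) = (0.25818831 − 0.27714)/0.27714 ÷ 1 = -6.84%.

-6.84%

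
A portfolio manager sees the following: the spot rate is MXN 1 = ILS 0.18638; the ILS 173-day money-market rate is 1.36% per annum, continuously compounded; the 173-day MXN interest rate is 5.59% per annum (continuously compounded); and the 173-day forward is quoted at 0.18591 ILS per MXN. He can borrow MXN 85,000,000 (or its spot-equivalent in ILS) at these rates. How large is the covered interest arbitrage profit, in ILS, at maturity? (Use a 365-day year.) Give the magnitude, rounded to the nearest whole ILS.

T = 173/365 years.
Keep in MXN, deliver into the forward: 85,000,000·1.0268491833·0.18591 = ILS 16,226,630.19.
Swap to ILS now, deposit: 85,000,000·0.18638·1.0064668477 = ILS 15,944,749.74.
The quoted forward overvalues MXN, so borrow ILS, buy MXN at spot, deposit the MXN at 5.59%, and sell the proceeds forward at 0.18591.
Arbitrage profit = |16,226,630.19 − 15,944,749.74| = ILS 281,880.

ILS 281,880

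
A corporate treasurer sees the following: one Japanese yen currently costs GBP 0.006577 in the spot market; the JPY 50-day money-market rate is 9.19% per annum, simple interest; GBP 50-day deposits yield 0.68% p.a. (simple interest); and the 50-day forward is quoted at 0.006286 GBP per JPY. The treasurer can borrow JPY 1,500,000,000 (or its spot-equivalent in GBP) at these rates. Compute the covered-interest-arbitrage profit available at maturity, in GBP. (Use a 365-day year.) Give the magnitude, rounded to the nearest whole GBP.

T = 50/365 years.
Keep in JPY, deliver into the forward: 1,500,000,000·1.012589041·0.006286 = GBP 9,547,702.07.
Swap to GBP now, deposit: 1,500,000,000·0.006577·1.000931507 = GBP 9,874,689.78.
The quoted forward undervalues JPY, so borrow JPY, convert to GBP at spot, deposit the GBP at 0.68%, and buy JPY forward at 0.006286 to cover the loan.
Profit = 9,874,689.78 − 9,547,702.07 = GBP 326,988.

GBP 326,988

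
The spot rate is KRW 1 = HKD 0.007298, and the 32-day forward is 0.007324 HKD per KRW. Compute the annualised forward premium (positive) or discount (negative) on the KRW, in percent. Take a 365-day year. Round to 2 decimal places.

T = 32/365 years.
Period premium: (0.007324 − 0.007298)/0.007298 = 0.0035626.
Per annum: 0.0035626 / (32/365) = 0.040636 = 4.06%.

+4.06%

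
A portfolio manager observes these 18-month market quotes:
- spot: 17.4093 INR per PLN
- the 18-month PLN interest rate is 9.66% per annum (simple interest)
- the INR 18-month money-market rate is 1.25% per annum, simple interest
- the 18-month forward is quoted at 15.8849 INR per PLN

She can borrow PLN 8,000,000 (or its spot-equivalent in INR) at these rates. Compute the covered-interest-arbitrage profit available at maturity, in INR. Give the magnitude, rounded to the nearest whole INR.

INR 3,607,181

T = 18/12 years.
Keep in PLN, deliver into the forward: 8,000,000·1.144900·15.8849 = INR 145,492,976.08.
Swap to INR now, deposit: 8,000,000·17.4093·1.018750 = INR 141,885,795.00.
The quoted forward overvalues PLN, so borrow INR, buy PLN at spot, deposit the PLN at 9.66%, and sell the proceeds forward at 15.8849.
Arbitrage profit = |145,492,976.08 − 141,885,795.00| = INR 3,607,181.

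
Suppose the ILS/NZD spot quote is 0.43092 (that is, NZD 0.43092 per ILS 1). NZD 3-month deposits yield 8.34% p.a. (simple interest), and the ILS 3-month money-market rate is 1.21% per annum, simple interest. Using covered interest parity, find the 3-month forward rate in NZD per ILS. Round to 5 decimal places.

T = 3/12 years.
NZD growth factor: 1 + 0.0834×3/12 = 1.020850.
ILS growth factor: 1 + 0.0121×3/12 = 1.003025.
So F = 0.43092 × 1.020850 / 1.003025 = 0.4385780 (NZD/ILS).

0.43858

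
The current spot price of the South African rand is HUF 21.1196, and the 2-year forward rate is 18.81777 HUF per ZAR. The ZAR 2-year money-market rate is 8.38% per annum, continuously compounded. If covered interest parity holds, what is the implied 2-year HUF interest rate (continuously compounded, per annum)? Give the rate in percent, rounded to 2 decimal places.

T = 2 years.
CIP gives F = S · g_HUF/g_ZAR, so g_HUF/g_ZAR = 18.81777/21.1196 = 0.8910098.
ZAR growth factor: e^(0.0838×2) = 1.1824635.
So the HUF growth factor = 1.0535866.
Take logs: ln 1.0535866 / 2 = 0.026100, so 2.61%.

2.61%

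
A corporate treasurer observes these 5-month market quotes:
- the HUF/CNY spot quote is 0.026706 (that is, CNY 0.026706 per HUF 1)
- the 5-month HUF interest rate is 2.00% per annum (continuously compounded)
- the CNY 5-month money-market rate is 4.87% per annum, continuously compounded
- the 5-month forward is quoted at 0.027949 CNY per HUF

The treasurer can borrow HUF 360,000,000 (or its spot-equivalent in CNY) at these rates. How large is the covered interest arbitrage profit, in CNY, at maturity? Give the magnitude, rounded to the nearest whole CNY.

CNY 334,597

T = 5/12 years.
Route A — deposit HUF, sell forward: 360,000,000 × 1.0083681522 × 0.027949 = CNY 10,145,837.33.
Route B — convert at spot, deposit CNY: 360,000,000 × 0.026706 × 1.0204989421 = CNY 9,811,240.11.
The quoted forward overvalues HUF, so borrow CNY, buy HUF at spot, deposit the HUF at 2.00%, and sell the proceeds forward at 0.027949.
Arbitrage profit = |10,145,837.33 − 9,811,240.11| = CNY 334,597.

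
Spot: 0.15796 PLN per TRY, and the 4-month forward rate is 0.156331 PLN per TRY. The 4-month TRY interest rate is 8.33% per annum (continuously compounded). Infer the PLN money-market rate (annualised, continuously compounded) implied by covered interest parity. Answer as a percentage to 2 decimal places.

5.22%

T = 4/12 years.
By CIP, F/S equals the PLN-to-TRY growth ratio: 0.156331/0.15796 = 0.9896873.
The TRY side grows by e^(0.0833×4/12) = 1.0281558.
Hence g_PLN = 1.0175527.
Take logs: ln 1.0175527 / (4/12) = 0.052201, so 5.22%.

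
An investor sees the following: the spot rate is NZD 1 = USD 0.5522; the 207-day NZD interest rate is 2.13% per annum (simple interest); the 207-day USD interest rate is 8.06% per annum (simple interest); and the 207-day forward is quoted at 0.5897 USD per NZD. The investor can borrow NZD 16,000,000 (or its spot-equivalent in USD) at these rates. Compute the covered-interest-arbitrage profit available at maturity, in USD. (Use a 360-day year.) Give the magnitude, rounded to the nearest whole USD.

T = 207/360 years.
Route A — deposit NZD, sell forward: 16,000,000 × 1.0122475 × 0.5897 = USD 9,550,757.61.
Route B — convert at spot, deposit USD: 16,000,000 × 0.5522 × 1.046345 = USD 9,244,667.34.
The quoted forward overvalues NZD, so borrow USD, buy NZD at spot, deposit the NZD at 2.13%, and sell the proceeds forward at 0.5897.
Arbitrage profit = |9,550,757.61 − 9,244,667.34| = USD 306,090.

USD 306,090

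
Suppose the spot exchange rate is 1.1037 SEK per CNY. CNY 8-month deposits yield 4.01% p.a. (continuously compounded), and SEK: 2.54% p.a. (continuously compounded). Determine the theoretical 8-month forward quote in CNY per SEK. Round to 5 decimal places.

T = 8/12 years.
Growth of 1 SEK over T: e^(0.0254×8/12) = 1.0170775.
Growth of 1 CNY over T: e^(0.0401×8/12) = 1.0270939.
So F = 1.1037 × 1.0170775 / 1.0270939 = 1.092937 (SEK/CNY).
Quoted the other way: 1/1.092937 = 0.91497 CNY per SEK.

0.91497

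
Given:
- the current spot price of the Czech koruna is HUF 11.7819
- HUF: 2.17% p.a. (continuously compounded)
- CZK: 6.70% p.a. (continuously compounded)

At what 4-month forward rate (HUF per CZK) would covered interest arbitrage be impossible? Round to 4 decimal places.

T = 4/12 years.
Growth of 1 HUF over T: e^(0.0217×4/12) = 1.00725956.
CZK accumulates by e^(0.0670×4/12) = 1.02258459.
CIP: F = S · (grow HUF)/(grow CZK) = 11.7819 × 1.00725956/1.02258459 = 11.605330 HUF per CZK.

11.6053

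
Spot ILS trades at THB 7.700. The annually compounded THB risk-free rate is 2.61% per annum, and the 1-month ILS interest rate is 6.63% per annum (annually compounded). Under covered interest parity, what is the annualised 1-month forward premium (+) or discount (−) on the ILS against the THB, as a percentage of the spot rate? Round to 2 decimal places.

-3.84%

T = 1/12 years.
F = S · g_THB/g_ILS = 7.7 × 1.0021494/1.0053639 = 7.675380.
(F − S)/S ÷ T = (7.675380 − 7.7)/7.7/(1/12) = -0.038369 → -3.84%.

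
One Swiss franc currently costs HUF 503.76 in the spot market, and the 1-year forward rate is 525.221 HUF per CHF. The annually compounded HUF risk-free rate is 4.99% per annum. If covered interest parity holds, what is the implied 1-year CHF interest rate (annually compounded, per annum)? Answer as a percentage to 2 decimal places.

T = 1 year.
F/S = 525.221/503.76 = 1.0426016 = (growth of HUF) / (growth of CHF).
HUF growth factor: (1 + 0.0499)^1 = 1.049900.
That pins the CHF growth at 1.0070002.
Annualise: 1.0070002^(1/1) − 1 = 0.007000 = 0.70%.

0.70%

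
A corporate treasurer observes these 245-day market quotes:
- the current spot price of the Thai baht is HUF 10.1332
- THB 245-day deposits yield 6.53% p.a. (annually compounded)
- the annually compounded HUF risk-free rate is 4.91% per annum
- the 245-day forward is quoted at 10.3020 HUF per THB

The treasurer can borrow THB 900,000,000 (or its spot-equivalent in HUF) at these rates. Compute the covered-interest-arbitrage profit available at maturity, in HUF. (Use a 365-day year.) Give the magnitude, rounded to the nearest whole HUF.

HUF 255,882,079

T = 245/365 years.
Invest the THB and cover forward: 900,000,000 × 1.043374120926 × 10.3020 = HUF 9,673,956,174.40.
Convert at spot and invest in HUF: 900,000,000 × 10.1332 × 1.03269715117 = HUF 9,418,074,095.01.
The quoted forward overvalues THB, so borrow HUF, buy THB at spot, deposit the THB at 6.53%, and sell the proceeds forward at 10.3020.
Arbitrage profit = |9,673,956,174.40 − 9,418,074,095.01| = HUF 255,882,079.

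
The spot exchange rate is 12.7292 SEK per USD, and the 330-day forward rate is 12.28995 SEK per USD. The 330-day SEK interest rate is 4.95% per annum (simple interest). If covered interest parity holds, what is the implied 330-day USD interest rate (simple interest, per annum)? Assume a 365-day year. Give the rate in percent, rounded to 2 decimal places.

T = 330/365 years.
F/S = 12.28995/12.7292 = 0.9654927 = (growth of SEK) / (growth of USD).
SEK growth factor: 1 + 0.0495×330/365 = 1.0447534.
So the USD growth factor = 1.0820935.
r = (1.0820935 − 1)/(330/365) = 0.090800 → 9.08%.

9.08%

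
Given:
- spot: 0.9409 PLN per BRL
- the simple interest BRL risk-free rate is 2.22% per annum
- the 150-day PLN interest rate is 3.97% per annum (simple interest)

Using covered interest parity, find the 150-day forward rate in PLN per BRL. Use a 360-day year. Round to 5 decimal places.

T = 150/360 years.
PLN growth factor: 1 + 0.0397×150/360 = 1.0165417.
BRL growth factor: 1 + 0.0222×150/360 = 1.009250.
So F = 0.9409 × 1.0165417 / 1.009250 = 0.9476979 (PLN/BRL).

0.94770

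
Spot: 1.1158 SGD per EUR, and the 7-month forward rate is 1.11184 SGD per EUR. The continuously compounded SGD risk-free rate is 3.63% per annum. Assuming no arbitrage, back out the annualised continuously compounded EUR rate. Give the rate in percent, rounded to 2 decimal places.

4.24%

T = 7/12 years.
F/S = 1.11184/1.1158 = 0.9964510 = (growth of SGD) / (growth of EUR).
SGD growth factor: e^(0.0363×7/12) = 1.0214008.
Hence g_EUR = 1.0250387.
Take logs: ln 1.0250387 / (7/12) = 0.042395, so 4.24%.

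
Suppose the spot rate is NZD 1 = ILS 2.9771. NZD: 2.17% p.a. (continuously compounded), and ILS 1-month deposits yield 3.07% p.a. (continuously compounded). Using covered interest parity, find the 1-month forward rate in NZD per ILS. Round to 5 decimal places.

T = 1/12 years.
Growth of 1 ILS over T: e^(0.0307×1/12) = 1.0025616.
NZD accumulates by e^(0.0217×1/12) = 1.001810.
Forward (ILS per NZD) = 2.9771 × 1.0025616 / 1.001810 = 2.979334.
Quoted the other way: 1/2.979334 = 0.33565 NZD per ILS.

0.33565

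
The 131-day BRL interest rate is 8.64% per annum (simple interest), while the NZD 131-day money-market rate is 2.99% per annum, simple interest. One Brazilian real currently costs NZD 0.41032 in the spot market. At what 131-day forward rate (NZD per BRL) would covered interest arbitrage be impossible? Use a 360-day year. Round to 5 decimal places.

T = 131/360 years.
NZD accumulates by 1 + 0.0299×131/360 = 1.0108803.
BRL accumulates by 1 + 0.0864×131/360 = 1.031440.
CIP: F = S · (grow NZD)/(grow BRL) = 0.41032 × 1.0108803/1.031440 = 0.4021411 NZD per BRL.

0.40214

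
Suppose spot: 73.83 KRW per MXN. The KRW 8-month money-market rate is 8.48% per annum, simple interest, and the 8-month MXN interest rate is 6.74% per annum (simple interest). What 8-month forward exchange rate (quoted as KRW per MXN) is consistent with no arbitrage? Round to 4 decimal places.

T = 8/12 years.
KRW accumulates by 1 + 0.0848×8/12 = 1.05653333.
MXN accumulates by 1 + 0.0674×8/12 = 1.04493333.
CIP: F = S · (grow KRW)/(grow MXN) = 73.83 × 1.05653333/1.04493333 = 74.649601 KRW per MXN.

74.6496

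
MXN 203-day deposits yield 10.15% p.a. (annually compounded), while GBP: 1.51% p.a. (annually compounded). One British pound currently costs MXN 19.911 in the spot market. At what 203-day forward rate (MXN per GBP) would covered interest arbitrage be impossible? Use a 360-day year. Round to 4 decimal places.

T = 203/360 years.
MXN growth factor: (1 + 0.1015)^(203/360) = 1.05602596.
GBP accumulates by (1 + 0.0151)^(203/360) = 1.00848689.
Forward (MXN per GBP) = 19.911 × 1.05602596 / 1.00848689 = 20.849585.

20.8496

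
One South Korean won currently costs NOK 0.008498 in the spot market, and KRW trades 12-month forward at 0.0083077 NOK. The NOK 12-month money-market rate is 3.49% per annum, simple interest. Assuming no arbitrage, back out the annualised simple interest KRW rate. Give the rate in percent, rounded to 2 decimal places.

T = 1 year.
CIP gives F = S · g_NOK/g_KRW, so g_NOK/g_KRW = 0.0083077/0.008498 = 0.9776065.
NOK growth factor: 1 + 0.0349×1 = 1.034900.
Hence g_KRW = 1.0586059.
r = (1.0586059 − 1)/1 = 0.058606 → 5.86%.

5.86%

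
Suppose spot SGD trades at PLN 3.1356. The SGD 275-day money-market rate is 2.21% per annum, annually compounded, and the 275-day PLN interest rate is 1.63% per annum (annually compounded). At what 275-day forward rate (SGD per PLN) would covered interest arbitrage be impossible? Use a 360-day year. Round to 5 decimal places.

0.32031

T = 275/360 years.
PLN growth factor: (1 + 0.0163)^(275/360) = 1.0124276.
SGD growth factor: (1 + 0.0221)^(275/360) = 1.0168383.
CIP: F = S · (grow PLN)/(grow SGD) = 3.1356 × 1.0124276/1.0168383 = 3.121999 PLN per SGD.
Quoted the other way: 1/3.121999 = 0.32031 SGD per PLN.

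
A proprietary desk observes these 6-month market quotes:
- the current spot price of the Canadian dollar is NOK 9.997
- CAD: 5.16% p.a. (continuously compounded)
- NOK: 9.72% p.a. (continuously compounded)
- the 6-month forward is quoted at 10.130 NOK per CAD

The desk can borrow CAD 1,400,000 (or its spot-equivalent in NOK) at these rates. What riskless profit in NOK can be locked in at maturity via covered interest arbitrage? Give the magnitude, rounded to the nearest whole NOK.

T = 6/12 years.
Invest the CAD and cover forward: 1,400,000 × 1.0261357008 × 10.130 = NOK 14,552,656.51.
Convert at spot and invest in NOK: 1,400,000 × 9.997 × 1.0498003466 = NOK 14,692,795.69.
The quoted forward undervalues CAD, so borrow CAD, convert to NOK at spot, deposit the NOK at 9.72%, and buy CAD forward at 10.130 to cover the loan.
Arbitrage profit = |14,552,656.51 − 14,692,795.69| = NOK 140,139.

NOK 140,139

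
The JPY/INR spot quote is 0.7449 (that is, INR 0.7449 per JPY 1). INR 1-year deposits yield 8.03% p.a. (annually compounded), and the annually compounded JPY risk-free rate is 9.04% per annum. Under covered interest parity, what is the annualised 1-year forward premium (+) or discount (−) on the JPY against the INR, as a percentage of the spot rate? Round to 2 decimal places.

-0.93%

T = 1 year.
No-arbitrage forward: 0.7449 × 1.080300 / 1.090400 = 0.7380002 INR/JPY.
Annualised premium = (F − S)/S × (1/T) = (0.7380002 − 0.7449)/0.7449 ÷ 1 = -0.93%.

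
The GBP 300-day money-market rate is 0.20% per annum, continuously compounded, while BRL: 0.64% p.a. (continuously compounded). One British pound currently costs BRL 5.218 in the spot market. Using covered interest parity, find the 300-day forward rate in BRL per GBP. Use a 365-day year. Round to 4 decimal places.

T = 300/365 years.
Growth of 1 BRL over T: e^(0.0064×300/365) = 1.0052741.
GBP accumulates by e^(0.0020×300/365) = 1.0016452.
So F = 5.218 × 1.0052741 / 1.0016452 = 5.236904 (BRL/GBP).

5.2369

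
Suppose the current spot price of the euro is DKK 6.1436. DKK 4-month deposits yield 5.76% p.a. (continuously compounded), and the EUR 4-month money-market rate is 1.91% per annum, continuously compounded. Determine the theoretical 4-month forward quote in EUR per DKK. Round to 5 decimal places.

0.16070

T = 4/12 years.
Growth of 1 DKK over T: e^(0.0576×4/12) = 1.0193855.
EUR growth factor: e^(0.0191×4/12) = 1.006387.
Forward (DKK per EUR) = 6.1436 × 1.0193855 / 1.006387 = 6.222951.
Invert for EUR per DKK: 1 / 6.222951 = 0.16070.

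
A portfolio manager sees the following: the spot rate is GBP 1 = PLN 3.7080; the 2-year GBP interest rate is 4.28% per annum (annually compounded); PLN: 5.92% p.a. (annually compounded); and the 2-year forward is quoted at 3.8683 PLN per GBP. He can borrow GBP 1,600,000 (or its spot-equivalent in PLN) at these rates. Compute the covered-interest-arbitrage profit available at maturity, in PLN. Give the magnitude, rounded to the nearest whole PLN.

PLN 74,384

T = 2 years.
Invest the GBP and cover forward: 1,600,000 × 1.08743184 × 3.8683 = PLN 6,730,420.14.
Convert at spot and invest in PLN: 1,600,000 × 3.7080 × 1.12190464 = PLN 6,656,035.85.
The quoted forward overvalues GBP, so borrow PLN, buy GBP at spot, deposit the GBP at 4.28%, and sell the proceeds forward at 3.8683.
Profit = 6,730,420.14 − 6,656,035.85 = PLN 74,384.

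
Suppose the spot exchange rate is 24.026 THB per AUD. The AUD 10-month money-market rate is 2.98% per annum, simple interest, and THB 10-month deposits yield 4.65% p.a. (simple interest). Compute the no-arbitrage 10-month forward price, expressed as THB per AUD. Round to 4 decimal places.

24.3523

T = 10/12 years.
Growth of 1 THB over T: 1 + 0.0465×10/12 = 1.038750.
AUD growth factor: 1 + 0.0298×10/12 = 1.02483333.
So F = 24.026 × 1.038750 / 1.02483333 = 24.352260 (THB/AUD).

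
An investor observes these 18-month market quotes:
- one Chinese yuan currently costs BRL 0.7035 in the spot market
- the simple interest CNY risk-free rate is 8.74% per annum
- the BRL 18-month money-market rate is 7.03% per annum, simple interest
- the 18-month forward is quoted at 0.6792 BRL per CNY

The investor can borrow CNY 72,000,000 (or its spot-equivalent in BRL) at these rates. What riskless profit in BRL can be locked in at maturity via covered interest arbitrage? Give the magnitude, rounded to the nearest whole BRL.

BRL 679,749

T = 18/12 years.
Invest the CNY and cover forward: 72,000,000 × 1.131100 × 0.6792 = BRL 55,313,504.64.
Convert at spot and invest in BRL: 72,000,000 × 0.7035 × 1.105450 = BRL 55,993,253.40.
The quoted forward undervalues CNY, so borrow CNY, convert to BRL at spot, deposit the BRL at 7.03%, and buy CNY forward at 0.6792 to cover the loan.
The gap between the two covered legs is BRL 679,749.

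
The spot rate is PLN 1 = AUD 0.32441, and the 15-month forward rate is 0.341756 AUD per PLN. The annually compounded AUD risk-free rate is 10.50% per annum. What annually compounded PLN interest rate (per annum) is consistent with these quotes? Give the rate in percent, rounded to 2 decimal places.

5.99%

T = 15/12 years.
By CIP, F/S equals the AUD-to-PLN growth ratio: 0.341756/0.32441 = 1.0534694.
AUD growth factor: (1 + 0.1050)^(15/12) = 1.1329294.
That pins the PLN growth at 1.075427.
Annualise: 1.075427^(12/15) − 1 = 0.059900 = 5.99%.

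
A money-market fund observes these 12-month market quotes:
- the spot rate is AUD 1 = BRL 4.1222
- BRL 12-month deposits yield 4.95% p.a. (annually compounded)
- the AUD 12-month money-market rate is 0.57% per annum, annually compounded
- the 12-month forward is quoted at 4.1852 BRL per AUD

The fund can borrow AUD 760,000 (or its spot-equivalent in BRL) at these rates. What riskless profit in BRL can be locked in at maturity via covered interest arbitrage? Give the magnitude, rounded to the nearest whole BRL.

T = 1 year.
Invest the AUD and cover forward: 760,000 × 1.005700 × 4.1852 = BRL 3,198,882.29.
Convert at spot and invest in BRL: 760,000 × 4.1222 × 1.049500 = BRL 3,287,949.16.
The quoted forward undervalues AUD, so borrow AUD, convert to BRL at spot, deposit the BRL at 4.95%, and buy AUD forward at 4.1852 to cover the loan.
Arbitrage profit = |3,198,882.29 − 3,287,949.16| = BRL 89,067.

BRL 89,067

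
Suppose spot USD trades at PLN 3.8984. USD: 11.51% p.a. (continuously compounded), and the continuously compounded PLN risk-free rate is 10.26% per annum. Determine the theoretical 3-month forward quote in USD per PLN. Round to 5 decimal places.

T = 3/12 years.
Growth of 1 PLN over T: e^(0.1026×3/12) = 1.0259818.
Growth of 1 USD over T: e^(0.1151×3/12) = 1.029193.
CIP: F = S · (grow PLN)/(grow USD) = 3.8984 × 1.0259818/1.029193 = 3.886237 PLN per USD.
Quoted the other way: 1/3.886237 = 0.25732 USD per PLN.

0.25732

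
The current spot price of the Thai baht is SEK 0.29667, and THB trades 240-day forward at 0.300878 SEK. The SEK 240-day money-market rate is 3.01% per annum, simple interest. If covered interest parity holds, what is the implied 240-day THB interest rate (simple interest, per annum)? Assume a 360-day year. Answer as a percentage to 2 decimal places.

0.87%

T = 240/360 years.
By CIP, F/S equals the SEK-to-THB growth ratio: 0.300878/0.29667 = 1.0141841.
SEK growth factor: 1 + 0.0301×240/360 = 1.0200667.
Hence g_THB = 1.0058003.
(1.0058003 − 1)/T = 0.008700, i.e. 0.87%.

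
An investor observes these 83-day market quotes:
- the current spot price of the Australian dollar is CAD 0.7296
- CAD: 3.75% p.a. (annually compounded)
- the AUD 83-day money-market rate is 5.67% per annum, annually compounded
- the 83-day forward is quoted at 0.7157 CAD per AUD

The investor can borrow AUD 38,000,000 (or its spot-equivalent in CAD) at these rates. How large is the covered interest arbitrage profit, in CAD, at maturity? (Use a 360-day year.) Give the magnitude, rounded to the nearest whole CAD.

CAD 416,499

T = 83/360 years.
Invest the AUD and cover forward: 38,000,000 × 1.0127965172 × 0.7157 = CAD 27,544,621.76.
Convert at spot and invest in CAD: 38,000,000 × 0.7296 × 1.0085237884 = CAD 27,961,120.33.
The quoted forward undervalues AUD, so borrow AUD, convert to CAD at spot, deposit the CAD at 3.75%, and buy AUD forward at 0.7157 to cover the loan.
Profit = 27,961,120.33 − 27,544,621.76 = CAD 416,499.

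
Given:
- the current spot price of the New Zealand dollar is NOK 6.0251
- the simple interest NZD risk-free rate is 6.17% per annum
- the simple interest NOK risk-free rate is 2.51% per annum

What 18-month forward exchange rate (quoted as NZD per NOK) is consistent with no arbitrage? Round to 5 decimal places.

T = 18/12 years.
NOK growth factor: 1 + 0.0251×18/12 = 1.037650.
Growth of 1 NZD over T: 1 + 0.0617×18/12 = 1.092550.
CIP: F = S · (grow NOK)/(grow NZD) = 6.0251 × 1.037650/1.092550 = 5.722342 NOK per NZD.
Invert for NZD per NOK: 1 / 5.722342 = 0.17475.

0.17475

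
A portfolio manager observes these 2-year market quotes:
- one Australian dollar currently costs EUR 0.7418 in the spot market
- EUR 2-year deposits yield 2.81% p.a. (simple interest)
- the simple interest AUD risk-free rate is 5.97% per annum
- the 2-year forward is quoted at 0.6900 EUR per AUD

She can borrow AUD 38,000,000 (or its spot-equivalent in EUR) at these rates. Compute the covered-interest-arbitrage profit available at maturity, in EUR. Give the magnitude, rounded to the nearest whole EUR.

T = 2 years.
Invest the AUD and cover forward: 38,000,000 × 1.119400 × 0.6900 = EUR 29,350,668.00.
Convert at spot and invest in EUR: 38,000,000 × 0.7418 × 1.056200 = EUR 29,772,588.08.
The quoted forward undervalues AUD, so borrow AUD, convert to EUR at spot, deposit the EUR at 2.81%, and buy AUD forward at 0.6900 to cover the loan.
Arbitrage profit = |29,350,668.00 − 29,772,588.08| = EUR 421,920.

EUR 421,920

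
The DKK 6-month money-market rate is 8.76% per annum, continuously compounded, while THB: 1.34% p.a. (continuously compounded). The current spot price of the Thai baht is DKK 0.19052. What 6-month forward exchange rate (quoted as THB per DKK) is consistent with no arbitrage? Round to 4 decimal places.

T = 6/12 years.
DKK growth factor: e^(0.0876×6/12) = 1.0447734.
Growth of 1 THB over T: e^(0.0134×6/12) = 1.0067225.
Forward (DKK per THB) = 0.19052 × 1.0447734 / 1.0067225 = 0.1977210.
Invert for THB per DKK: 1 / 0.1977210 = 5.0576.

5.0576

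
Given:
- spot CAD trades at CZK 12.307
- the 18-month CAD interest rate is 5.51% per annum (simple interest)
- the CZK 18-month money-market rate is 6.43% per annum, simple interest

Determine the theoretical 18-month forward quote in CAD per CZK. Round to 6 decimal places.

T = 18/12 years.
CZK accumulates by 1 + 0.0643×18/12 = 1.096450.
Growth of 1 CAD over T: 1 + 0.0551×18/12 = 1.082650.
So F = 12.307 × 1.096450 / 1.082650 = 12.46387 (CZK/CAD).
Quoted the other way: 1/12.46387 = 0.080232 CAD per CZK.

0.080232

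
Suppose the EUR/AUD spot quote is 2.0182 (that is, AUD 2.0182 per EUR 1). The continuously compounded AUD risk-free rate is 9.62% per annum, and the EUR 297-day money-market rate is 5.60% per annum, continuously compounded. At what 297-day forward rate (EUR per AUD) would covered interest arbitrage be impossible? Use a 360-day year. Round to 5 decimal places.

T = 297/360 years.
AUD growth factor: e^(0.0962×297/360) = 1.0825994.
Growth of 1 EUR over T: e^(0.0560×297/360) = 1.0472838.
So F = 2.0182 × 1.0825994 / 1.0472838 = 2.086256 (AUD/EUR).
Invert for EUR per AUD: 1 / 2.086256 = 0.47933.

0.47933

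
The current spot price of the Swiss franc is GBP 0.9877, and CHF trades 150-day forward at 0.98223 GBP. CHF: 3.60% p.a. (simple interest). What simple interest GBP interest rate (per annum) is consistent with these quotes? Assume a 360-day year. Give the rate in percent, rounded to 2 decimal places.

2.25%

T = 150/360 years.
CIP gives F = S · g_GBP/g_CHF, so g_GBP/g_CHF = 0.98223/0.9877 = 0.9944619.
CHF growth factor: 1 + 0.0360×150/360 = 1.015000.
That pins the GBP growth at 1.0093788.
r = (1.0093788 − 1)/(150/360) = 0.022509 → 2.25%.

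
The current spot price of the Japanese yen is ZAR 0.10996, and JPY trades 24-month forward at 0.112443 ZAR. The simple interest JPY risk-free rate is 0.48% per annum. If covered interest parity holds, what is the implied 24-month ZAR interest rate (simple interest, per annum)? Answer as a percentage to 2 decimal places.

1.62%

T = 2 years.
By CIP, F/S equals the ZAR-to-JPY growth ratio: 0.112443/0.10996 = 1.0225809.
JPY growth factor: 1 + 0.0048×2 = 1.009600.
Hence g_ZAR = 1.0323977.
(1.0323977 − 1)/T = 0.016199, i.e. 1.62%.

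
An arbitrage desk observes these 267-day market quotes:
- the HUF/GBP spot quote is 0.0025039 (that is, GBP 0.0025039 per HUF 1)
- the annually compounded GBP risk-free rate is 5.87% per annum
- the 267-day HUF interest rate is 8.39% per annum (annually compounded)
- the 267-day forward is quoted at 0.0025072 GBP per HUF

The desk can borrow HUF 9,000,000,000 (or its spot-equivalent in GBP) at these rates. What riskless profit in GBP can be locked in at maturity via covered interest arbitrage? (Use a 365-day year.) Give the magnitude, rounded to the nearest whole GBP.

GBP 439,306

T = 267/365 years.
Invest the HUF and cover forward: 9,000,000,000 × 1.0607055747 × 0.0025072 = GBP 23,934,609.15.
Convert at spot and invest in GBP: 9,000,000,000 × 0.0025039 × 1.0426092066 = GBP 23,495,302.73.
The quoted forward overvalues HUF, so borrow GBP, buy HUF at spot, deposit the HUF at 8.39%, and sell the proceeds forward at 0.0025072.
Arbitrage profit = |23,934,609.15 − 23,495,302.73| = GBP 439,306.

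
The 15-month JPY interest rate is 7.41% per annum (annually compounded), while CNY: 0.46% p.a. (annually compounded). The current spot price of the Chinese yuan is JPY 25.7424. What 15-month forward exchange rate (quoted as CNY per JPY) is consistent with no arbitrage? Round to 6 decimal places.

0.035730

T = 15/12 years.
JPY growth factor: (1 + 0.0741)^(15/12) = 1.0934675.
CNY accumulates by (1 + 0.0046)^(15/12) = 1.0057533.
Forward (JPY per CNY) = 25.7424 × 1.0934675 / 1.0057533 = 27.98746.
Quoted the other way: 1/27.98746 = 0.035730 CNY per JPY.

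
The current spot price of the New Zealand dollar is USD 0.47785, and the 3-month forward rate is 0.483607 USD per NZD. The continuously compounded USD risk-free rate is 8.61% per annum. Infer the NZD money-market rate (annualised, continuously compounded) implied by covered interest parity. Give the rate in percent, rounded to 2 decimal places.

T = 3/12 years.
By CIP, F/S equals the USD-to-NZD growth ratio: 0.483607/0.47785 = 1.0120477.
The USD side grows by e^(0.0861×3/12) = 1.0217583.
That pins the NZD growth at 1.009595.
Take logs: ln 1.009595 / (3/12) = 0.038197, so 3.82%.

3.82%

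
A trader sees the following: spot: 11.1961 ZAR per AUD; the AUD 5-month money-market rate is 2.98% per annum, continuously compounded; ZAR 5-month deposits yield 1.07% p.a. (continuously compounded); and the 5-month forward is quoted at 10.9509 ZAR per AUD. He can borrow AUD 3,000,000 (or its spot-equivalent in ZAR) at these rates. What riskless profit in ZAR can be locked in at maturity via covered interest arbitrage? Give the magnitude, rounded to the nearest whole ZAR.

ZAR 475,218

T = 5/12 years.
Keep in AUD, deliver into the forward: 3,000,000·1.0124940735·10.9509 = ZAR 33,263,164.05.
Swap to ZAR now, deposit: 3,000,000·11.1961·1.0044682865 = ZAR 33,738,382.15.
The quoted forward undervalues AUD, so borrow AUD, convert to ZAR at spot, deposit the ZAR at 1.07%, and buy AUD forward at 10.9509 to cover the loan.
The gap between the two covered legs is ZAR 475,218.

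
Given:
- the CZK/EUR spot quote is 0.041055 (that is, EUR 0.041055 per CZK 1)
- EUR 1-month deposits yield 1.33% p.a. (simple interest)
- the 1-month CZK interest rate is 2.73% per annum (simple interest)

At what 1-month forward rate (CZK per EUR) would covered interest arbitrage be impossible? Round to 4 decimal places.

T = 1/12 years.
EUR growth factor: 1 + 0.0133×1/12 = 1.00110833.
CZK growth factor: 1 + 0.0273×1/12 = 1.002275.
So F = 0.041055 × 1.00110833 / 1.002275 = 0.041007211 (EUR/CZK).
Quoted the other way: 1/0.041007211 = 24.3860 CZK per EUR.

24.3860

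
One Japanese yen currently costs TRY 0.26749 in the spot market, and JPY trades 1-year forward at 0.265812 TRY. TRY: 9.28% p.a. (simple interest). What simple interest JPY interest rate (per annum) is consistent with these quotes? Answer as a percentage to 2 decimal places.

9.97%

T = 1 year.
CIP gives F = S · g_TRY/g_JPY, so g_TRY/g_JPY = 0.265812/0.26749 = 0.9937269.
TRY growth factor: 1 + 0.0928×1 = 1.092800.
That pins the JPY growth at 1.0996985.
(1.0996985 − 1)/T = 0.099698, i.e. 9.97%.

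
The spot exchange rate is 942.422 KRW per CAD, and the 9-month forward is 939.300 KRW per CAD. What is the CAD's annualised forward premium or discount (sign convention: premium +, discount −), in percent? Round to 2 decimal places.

T = 9/12 years.
Period premium: (939.300 − 942.422)/942.422 = -0.0033127.
Per annum: -0.0033127 / (9/12) = -0.004417 = -0.44%.

-0.44%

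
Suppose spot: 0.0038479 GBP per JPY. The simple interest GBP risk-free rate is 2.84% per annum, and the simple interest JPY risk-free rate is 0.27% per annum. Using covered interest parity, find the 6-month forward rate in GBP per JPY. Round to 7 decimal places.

T = 6/12 years.
GBP growth factor: 1 + 0.0284×6/12 = 1.014200.
Growth of 1 JPY over T: 1 + 0.0027×6/12 = 1.001350.
So F = 0.0038479 × 1.014200 / 1.001350 = 0.003897279 (GBP/JPY).

0.0038973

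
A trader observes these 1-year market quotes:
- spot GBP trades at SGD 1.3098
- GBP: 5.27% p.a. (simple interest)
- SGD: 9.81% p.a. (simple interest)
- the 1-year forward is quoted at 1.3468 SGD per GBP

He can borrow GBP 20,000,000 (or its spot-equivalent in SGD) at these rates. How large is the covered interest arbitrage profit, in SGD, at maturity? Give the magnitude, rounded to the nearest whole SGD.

T = 1 year.
Invest the GBP and cover forward: 20,000,000 × 1.052700 × 1.3468 = SGD 28,355,527.20.
Convert at spot and invest in SGD: 20,000,000 × 1.3098 × 1.098100 = SGD 28,765,827.60.
The quoted forward undervalues GBP, so borrow GBP, convert to SGD at spot, deposit the SGD at 9.81%, and buy GBP forward at 1.3468 to cover the loan.
Profit = 28,765,827.60 − 28,355,527.20 = SGD 410,300.

SGD 410,300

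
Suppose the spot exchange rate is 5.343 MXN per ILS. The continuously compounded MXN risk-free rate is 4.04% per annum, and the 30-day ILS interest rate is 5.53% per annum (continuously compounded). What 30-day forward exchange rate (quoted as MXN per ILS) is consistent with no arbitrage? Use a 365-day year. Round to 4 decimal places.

T = 30/365 years.
MXN accumulates by e^(0.0404×30/365) = 1.0033261.
Growth of 1 ILS over T: e^(0.0553×30/365) = 1.0045556.
Forward (MXN per ILS) = 5.343 × 1.0033261 / 1.0045556 = 5.336461.

5.3365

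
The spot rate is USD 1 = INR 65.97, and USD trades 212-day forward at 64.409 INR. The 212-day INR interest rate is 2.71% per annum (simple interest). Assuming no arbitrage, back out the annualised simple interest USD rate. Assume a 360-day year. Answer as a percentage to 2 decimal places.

T = 212/360 years.
By CIP, F/S equals the INR-to-USD growth ratio: 64.409/65.97 = 0.9763377.
The INR side grows by 1 + 0.0271×212/360 = 1.0159589.
So the USD growth factor = 1.0405815.
(1.0405815 − 1)/T = 0.068912, i.e. 6.89%.

6.89%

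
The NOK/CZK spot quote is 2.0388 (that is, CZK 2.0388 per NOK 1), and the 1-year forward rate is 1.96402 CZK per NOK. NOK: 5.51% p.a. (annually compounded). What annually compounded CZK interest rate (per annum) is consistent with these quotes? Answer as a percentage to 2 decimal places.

1.64%

T = 1 year.
F/S = 1.96402/2.0388 = 0.9633216 = (growth of CZK) / (growth of NOK).
The NOK side grows by (1 + 0.0551)^1 = 1.055100.
So the CZK growth factor = 1.0164006.
Annualise: 1.0164006^(1/1) − 1 = 0.016401 = 1.64%.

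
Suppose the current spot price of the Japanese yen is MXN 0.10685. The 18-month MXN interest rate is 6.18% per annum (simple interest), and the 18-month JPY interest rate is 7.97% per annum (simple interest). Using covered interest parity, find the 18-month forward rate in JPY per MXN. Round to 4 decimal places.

9.5889

T = 18/12 years.
MXN growth factor: 1 + 0.0618×18/12 = 1.092700.
JPY growth factor: 1 + 0.0797×18/12 = 1.119550.
Forward (MXN per JPY) = 0.10685 × 1.092700 / 1.119550 = 0.1042874.
Invert for JPY per MXN: 1 / 0.1042874 = 9.5889.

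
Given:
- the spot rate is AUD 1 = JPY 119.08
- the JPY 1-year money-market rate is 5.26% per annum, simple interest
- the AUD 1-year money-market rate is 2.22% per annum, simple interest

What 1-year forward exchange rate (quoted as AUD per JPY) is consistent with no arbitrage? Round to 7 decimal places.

0.0081552

T = 1 year.
Growth of 1 JPY over T: 1 + 0.0526×1 = 1.052600.
AUD accumulates by 1 + 0.0222×1 = 1.022200.
CIP: F = S · (grow JPY)/(grow AUD) = 119.08 × 1.052600/1.022200 = 122.6214 JPY per AUD.
Quoted the other way: 1/122.6214 = 0.0081552 AUD per JPY.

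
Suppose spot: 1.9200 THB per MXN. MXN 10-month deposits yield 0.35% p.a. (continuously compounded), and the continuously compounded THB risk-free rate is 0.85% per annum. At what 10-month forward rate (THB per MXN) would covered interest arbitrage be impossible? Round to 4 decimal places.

1.9280

T = 10/12 years.
THB accumulates by e^(0.0085×10/12) = 1.0071085.
Growth of 1 MXN over T: e^(0.0035×10/12) = 1.0029209.
Forward (THB per MXN) = 1.92 × 1.0071085 / 1.0029209 = 1.928017.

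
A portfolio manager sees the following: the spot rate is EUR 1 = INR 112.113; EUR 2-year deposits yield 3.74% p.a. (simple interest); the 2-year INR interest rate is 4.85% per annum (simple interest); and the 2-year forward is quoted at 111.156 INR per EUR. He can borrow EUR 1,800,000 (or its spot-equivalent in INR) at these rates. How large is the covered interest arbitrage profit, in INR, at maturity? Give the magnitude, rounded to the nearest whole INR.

INR 6,331,486

T = 2 years.
Route A — deposit EUR, sell forward: 1,800,000 × 1.074800 × 111.156 = INR 215,046,843.84.
Route B — convert at spot, deposit INR: 1,800,000 × 112.113 × 1.097000 = INR 221,378,329.80.
The quoted forward undervalues EUR, so borrow EUR, convert to INR at spot, deposit the INR at 4.85%, and buy EUR forward at 111.156 to cover the loan.
Arbitrage profit = |215,046,843.84 − 221,378,329.80| = INR 6,331,486.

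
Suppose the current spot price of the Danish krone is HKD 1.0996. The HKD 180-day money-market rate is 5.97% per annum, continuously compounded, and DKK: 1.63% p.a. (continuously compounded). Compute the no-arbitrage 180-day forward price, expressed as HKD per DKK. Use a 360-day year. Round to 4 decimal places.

1.1237

T = 180/360 years.
HKD growth factor: e^(0.0597×180/360) = 1.030300.
Growth of 1 DKK over T: e^(0.0163×180/360) = 1.0081833.
Forward (HKD per DKK) = 1.0996 × 1.030300 / 1.0081833 = 1.123722.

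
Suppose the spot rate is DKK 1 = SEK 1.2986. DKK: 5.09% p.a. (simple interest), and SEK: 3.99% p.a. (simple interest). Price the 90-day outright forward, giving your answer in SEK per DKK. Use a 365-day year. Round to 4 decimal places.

1.2951

T = 90/365 years.
SEK growth factor: 1 + 0.0399×90/365 = 1.0098384.
DKK accumulates by 1 + 0.0509×90/365 = 1.0125507.
Forward (SEK per DKK) = 1.2986 × 1.0098384 / 1.0125507 = 1.295121.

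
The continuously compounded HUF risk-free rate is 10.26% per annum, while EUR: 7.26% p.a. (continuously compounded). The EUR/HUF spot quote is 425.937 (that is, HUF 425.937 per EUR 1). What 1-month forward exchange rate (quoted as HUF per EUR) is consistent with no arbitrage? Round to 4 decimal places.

T = 1/12 years.
Growth of 1 HUF over T: e^(0.1026×1/12) = 1.008586656.
EUR accumulates by e^(0.0726×1/12) = 1.006068338.
So F = 425.937 × 1.008586656 / 1.006068338 = 427.003175 (HUF/EUR).

427.0032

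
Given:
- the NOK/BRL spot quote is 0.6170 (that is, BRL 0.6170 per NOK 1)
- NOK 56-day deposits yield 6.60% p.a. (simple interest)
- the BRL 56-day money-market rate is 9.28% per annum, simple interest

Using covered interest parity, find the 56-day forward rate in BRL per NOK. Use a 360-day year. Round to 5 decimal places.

T = 56/360 years.
BRL growth factor: 1 + 0.0928×56/360 = 1.0144356.
NOK accumulates by 1 + 0.0660×56/360 = 1.0102667.
So F = 0.617 × 1.0144356 / 1.0102667 = 0.6195461 (BRL/NOK).

0.61955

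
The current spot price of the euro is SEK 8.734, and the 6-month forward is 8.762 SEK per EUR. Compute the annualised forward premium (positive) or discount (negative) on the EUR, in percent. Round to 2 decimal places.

+0.64%

T = 6/12 years.
EUR trades forward at +0.32059% vs spot over the period.
×(1/T) gives 0.64% p.a.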